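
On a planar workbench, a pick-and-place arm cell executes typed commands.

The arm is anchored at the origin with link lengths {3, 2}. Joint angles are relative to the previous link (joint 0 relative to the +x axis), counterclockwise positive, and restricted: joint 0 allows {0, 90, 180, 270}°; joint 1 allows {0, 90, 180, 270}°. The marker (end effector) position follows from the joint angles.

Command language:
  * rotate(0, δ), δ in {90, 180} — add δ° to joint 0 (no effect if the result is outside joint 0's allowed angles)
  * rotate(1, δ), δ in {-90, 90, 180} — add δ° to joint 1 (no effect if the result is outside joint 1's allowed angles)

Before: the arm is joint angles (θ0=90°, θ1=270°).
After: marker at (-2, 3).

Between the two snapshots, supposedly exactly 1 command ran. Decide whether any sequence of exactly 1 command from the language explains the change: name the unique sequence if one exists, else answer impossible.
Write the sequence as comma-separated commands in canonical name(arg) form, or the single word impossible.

rotate(1, 180)

start: joint angles (θ0=90°, θ1=270°)
[1] after rotate(1, 180): joint angles (θ0=90°, θ1=90°)
all 5 alternatives checked — unique.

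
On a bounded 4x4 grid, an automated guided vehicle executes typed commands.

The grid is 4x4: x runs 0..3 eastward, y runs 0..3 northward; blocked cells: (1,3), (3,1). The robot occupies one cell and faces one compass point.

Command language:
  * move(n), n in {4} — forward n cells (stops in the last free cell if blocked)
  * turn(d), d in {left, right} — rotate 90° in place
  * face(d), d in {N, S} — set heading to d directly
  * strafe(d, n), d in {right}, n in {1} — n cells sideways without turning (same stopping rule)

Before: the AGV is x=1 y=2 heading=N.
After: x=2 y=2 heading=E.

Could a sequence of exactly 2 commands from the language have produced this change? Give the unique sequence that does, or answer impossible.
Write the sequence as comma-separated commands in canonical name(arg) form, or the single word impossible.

strafe(right, 1), turn(right)

key: cell and facing (now E) both changed — the 2 commands mix motion and turning
t0: x=1 y=2 heading=N
step 1 (strafe(right, 1)): x=2 y=2 heading=N
step 2 (turn(right)): x=2 y=2 heading=E
uniquely the one of 36 2-step routes that fits.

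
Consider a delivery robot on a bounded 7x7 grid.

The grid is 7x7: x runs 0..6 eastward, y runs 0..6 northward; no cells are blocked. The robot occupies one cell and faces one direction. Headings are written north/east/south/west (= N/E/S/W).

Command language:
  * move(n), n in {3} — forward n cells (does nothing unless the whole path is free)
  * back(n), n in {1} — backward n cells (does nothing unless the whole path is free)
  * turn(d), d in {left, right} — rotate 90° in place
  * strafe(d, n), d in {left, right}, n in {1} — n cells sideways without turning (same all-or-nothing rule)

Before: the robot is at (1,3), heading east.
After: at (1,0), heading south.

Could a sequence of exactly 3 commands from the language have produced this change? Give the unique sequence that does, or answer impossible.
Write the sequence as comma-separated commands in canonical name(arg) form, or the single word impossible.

turn(right), move(3), move(3)

key: the second move(3) would leave the grid, so it does nothing
t0: at (1,3), heading east
1. turn(right) → at (1,3), heading south
2. move(3) → at (1,0), heading south
3. move(3) → at (1,0), heading south
no rival 3-sequence matches.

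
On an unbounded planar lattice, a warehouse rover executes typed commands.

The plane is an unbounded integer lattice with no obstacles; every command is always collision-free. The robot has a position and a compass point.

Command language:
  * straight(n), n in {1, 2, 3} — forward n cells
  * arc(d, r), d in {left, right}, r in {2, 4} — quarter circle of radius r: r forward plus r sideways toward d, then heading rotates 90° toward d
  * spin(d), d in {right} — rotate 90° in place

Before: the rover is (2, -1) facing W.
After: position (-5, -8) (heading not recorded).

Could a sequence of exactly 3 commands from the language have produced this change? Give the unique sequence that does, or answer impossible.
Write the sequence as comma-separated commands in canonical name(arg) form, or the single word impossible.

begin: (2, -1) facing W
1. straight(3) → (-1, -1) facing W
2. arc(left, 4) → (-5, -5) facing S
3. straight(3) → (-5, -8) facing S
all 512 alternatives checked — unique.

straight(3), arc(left, 4), straight(3)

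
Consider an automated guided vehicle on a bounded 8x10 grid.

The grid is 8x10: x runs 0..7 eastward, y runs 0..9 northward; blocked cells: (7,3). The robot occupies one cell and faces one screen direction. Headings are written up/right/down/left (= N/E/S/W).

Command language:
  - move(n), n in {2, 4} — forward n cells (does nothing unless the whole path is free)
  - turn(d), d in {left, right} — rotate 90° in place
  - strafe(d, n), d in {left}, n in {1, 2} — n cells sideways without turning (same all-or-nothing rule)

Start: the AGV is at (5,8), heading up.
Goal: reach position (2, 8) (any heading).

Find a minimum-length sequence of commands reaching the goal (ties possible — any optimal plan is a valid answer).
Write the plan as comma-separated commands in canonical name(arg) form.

from: at (5,8), heading up
step 1 (strafe(left, 1)): at (4,8), heading up
step 2 (strafe(left, 2)): at (2,8), heading up
nothing shorter than 2 reaches the goal.

strafe(left, 1), strafe(left, 2)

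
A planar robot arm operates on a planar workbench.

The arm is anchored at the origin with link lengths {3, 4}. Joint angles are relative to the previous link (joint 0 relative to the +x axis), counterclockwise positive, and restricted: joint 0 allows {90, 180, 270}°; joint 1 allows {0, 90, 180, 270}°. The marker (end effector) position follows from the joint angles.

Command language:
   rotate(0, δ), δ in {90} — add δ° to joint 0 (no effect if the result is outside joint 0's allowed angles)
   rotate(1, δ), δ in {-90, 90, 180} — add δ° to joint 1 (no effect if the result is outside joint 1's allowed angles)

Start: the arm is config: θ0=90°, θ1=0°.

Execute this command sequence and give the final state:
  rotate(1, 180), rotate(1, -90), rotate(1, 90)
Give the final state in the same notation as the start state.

config: θ0=90°, θ1=180°

begin: config: θ0=90°, θ1=0°
1. rotate(1, 180) → config: θ0=90°, θ1=180°
2. rotate(1, -90) → config: θ0=90°, θ1=90°
3. rotate(1, 90) → config: θ0=90°, θ1=180°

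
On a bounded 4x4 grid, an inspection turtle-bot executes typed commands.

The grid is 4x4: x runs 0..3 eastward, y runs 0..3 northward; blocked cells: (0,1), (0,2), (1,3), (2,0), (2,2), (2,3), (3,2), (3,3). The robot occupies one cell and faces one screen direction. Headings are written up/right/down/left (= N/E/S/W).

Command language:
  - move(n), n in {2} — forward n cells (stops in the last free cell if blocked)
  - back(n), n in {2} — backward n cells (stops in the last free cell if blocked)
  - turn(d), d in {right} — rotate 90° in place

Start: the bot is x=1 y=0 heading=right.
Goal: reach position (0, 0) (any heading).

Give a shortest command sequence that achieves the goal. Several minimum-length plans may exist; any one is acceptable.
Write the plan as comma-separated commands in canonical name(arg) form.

begin: x=1 y=0 heading=right
step 1 (back(2)): x=0 y=0 heading=right
nothing shorter than 1 reaches the goal.

back(2)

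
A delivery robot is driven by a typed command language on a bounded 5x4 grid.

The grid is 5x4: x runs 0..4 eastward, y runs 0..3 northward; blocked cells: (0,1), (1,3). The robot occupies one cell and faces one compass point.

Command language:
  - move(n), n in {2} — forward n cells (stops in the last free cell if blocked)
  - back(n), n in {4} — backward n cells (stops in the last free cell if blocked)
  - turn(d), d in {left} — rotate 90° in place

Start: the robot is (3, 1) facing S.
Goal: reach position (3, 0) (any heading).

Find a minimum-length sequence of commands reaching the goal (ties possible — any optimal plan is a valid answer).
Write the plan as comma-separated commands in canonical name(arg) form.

t0: (3, 1) facing S
[1] after move(2): (3, 0) facing S
minimal: 1 command(s), checked below 1.

move(2)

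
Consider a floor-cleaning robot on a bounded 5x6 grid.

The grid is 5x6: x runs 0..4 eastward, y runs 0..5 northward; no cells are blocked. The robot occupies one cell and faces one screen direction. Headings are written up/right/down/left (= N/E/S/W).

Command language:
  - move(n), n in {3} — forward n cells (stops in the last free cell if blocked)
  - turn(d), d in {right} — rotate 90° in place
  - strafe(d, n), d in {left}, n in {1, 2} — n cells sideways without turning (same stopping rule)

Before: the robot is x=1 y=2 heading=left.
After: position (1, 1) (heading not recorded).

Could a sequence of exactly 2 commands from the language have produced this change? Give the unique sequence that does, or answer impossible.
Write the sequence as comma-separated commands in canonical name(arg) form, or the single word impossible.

key: order matters: swapping strafe(left, 1) and turn(right) lands elsewhere
begin: x=1 y=2 heading=left
step 1 (strafe(left, 1)): x=1 y=1 heading=left
step 2 (turn(right)): x=1 y=1 heading=up
all 16 alternatives checked — unique.

strafe(left, 1), turn(right)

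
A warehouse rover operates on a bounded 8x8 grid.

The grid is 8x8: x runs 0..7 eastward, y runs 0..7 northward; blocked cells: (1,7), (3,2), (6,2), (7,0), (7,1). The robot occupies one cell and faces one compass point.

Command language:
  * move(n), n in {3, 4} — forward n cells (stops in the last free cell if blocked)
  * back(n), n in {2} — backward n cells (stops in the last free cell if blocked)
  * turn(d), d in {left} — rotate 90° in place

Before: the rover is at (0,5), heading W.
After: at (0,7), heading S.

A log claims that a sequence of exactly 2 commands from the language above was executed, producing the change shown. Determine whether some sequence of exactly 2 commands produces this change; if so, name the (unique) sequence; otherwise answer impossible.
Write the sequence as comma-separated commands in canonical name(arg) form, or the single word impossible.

key: order matters: swapping turn(left) and back(2) lands elsewhere
start: at (0,5), heading W
step 1 (turn(left)): at (0,5), heading S
step 2 (back(2)): at (0,7), heading S
all 16 alternatives checked — unique.

turn(left), back(2)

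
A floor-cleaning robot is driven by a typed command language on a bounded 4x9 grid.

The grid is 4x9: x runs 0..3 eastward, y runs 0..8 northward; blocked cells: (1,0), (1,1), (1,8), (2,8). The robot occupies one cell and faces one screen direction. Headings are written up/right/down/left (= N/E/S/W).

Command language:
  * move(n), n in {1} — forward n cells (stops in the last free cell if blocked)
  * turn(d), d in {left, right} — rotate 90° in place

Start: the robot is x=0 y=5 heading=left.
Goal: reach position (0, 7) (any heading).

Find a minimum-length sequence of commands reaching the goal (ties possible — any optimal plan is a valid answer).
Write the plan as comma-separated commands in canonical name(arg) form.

from: x=0 y=5 heading=left
1. turn(right) → x=0 y=5 heading=up
2. move(1) → x=0 y=6 heading=up
3. move(1) → x=0 y=7 heading=up
no 2-step plan works, so 3 is optimal.

turn(right), move(1), move(1)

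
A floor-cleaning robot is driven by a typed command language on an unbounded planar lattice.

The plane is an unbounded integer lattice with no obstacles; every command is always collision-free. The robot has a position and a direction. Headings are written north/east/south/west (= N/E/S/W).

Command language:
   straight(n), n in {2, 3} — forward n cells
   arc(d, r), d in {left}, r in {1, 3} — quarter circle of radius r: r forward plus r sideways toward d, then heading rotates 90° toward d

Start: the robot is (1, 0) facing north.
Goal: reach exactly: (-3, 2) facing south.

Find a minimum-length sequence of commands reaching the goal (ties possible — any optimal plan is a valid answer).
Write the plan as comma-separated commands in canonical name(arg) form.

arc(left, 3), arc(left, 1)

from: (1, 0) facing north
t=1 arc(left, 3) ⇒ (-2, 3) facing west
t=2 arc(left, 1) ⇒ (-3, 2) facing south
no 1-step plan works, so 2 is optimal.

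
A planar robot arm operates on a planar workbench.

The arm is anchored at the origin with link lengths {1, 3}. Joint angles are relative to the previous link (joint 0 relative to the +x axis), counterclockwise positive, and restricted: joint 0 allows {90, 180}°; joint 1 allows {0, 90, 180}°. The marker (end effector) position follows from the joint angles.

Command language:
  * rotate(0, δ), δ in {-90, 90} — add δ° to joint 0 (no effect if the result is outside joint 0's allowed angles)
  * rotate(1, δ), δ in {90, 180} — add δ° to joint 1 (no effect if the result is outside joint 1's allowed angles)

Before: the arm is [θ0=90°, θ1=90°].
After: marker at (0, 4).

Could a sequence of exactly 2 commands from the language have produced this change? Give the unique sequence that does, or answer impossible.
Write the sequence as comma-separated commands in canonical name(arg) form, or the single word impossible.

rotate(1, 90), rotate(1, 180)

key: order matters: swapping rotate(1, 90) and rotate(1, 180) lands elsewhere
begin: [θ0=90°, θ1=90°]
step 1 (rotate(1, 90)): [θ0=90°, θ1=180°]
step 2 (rotate(1, 180)): [θ0=90°, θ1=0°]
no other 2-command option fits: unique.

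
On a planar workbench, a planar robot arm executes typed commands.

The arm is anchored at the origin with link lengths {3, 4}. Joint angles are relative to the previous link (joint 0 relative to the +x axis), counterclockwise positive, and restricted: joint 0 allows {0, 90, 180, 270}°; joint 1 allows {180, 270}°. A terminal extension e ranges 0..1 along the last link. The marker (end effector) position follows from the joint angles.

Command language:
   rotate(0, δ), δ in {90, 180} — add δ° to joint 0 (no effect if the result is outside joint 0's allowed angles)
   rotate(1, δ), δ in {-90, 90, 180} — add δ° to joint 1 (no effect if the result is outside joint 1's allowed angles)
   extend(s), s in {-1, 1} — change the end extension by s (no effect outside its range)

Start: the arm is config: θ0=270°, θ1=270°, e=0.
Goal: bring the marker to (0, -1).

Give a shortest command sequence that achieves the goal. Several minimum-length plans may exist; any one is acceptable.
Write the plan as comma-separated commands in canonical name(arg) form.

t0: config: θ0=270°, θ1=270°, e=0
t=1 rotate(1, -90) ⇒ config: θ0=270°, θ1=180°, e=0
t=2 rotate(0, 180) ⇒ config: θ0=90°, θ1=180°, e=0
minimal: 2 command(s), checked below 2.

rotate(1, -90), rotate(0, 180)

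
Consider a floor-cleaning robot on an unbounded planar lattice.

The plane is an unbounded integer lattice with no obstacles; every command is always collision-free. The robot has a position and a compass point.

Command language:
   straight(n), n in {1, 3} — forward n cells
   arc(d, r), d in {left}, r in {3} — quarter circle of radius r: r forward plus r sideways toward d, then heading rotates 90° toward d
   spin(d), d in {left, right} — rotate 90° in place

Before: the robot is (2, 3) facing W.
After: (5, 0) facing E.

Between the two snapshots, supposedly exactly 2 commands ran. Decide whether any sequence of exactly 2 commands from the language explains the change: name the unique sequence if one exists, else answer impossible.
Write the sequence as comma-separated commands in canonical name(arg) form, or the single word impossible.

key: order matters: swapping spin(left) and arc(left, 3) lands elsewhere
start: (2, 3) facing W
[1] after spin(left): (2, 3) facing S
[2] after arc(left, 3): (5, 0) facing E
no other 2-command option fits: unique.

spin(left), arc(left, 3)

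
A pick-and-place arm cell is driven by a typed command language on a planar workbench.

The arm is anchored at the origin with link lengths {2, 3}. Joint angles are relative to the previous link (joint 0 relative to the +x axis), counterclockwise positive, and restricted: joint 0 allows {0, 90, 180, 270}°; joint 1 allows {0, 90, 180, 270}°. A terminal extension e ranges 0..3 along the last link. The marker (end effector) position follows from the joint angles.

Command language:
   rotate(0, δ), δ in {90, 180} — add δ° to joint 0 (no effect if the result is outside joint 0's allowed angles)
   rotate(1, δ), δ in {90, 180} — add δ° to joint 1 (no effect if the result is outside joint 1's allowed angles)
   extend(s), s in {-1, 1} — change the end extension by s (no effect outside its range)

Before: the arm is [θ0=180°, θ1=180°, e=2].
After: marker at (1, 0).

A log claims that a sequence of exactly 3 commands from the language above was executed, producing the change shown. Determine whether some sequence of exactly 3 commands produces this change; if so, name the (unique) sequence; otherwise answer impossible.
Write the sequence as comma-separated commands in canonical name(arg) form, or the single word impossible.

begin: [θ0=180°, θ1=180°, e=2]
[1] after extend(-1): [θ0=180°, θ1=180°, e=1]
[2] after extend(-1): [θ0=180°, θ1=180°, e=0]
[3] after extend(-1): [θ0=180°, θ1=180°, e=0]
no rival 3-sequence matches.

extend(-1), extend(-1), extend(-1)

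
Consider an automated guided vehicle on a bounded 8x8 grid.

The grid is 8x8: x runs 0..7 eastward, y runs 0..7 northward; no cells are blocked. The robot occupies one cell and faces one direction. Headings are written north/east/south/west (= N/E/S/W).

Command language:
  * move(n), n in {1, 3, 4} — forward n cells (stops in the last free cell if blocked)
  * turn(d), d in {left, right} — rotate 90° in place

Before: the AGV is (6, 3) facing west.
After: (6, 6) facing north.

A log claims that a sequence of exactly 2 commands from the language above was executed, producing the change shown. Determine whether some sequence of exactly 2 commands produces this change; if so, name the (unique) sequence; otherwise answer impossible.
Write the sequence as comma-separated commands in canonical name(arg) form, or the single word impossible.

key: order matters: swapping turn(right) and move(3) lands elsewhere
start: (6, 3) facing west
1. turn(right) → (6, 3) facing north
2. move(3) → (6, 6) facing north
no other 2-command option fits: unique.

turn(right), move(3)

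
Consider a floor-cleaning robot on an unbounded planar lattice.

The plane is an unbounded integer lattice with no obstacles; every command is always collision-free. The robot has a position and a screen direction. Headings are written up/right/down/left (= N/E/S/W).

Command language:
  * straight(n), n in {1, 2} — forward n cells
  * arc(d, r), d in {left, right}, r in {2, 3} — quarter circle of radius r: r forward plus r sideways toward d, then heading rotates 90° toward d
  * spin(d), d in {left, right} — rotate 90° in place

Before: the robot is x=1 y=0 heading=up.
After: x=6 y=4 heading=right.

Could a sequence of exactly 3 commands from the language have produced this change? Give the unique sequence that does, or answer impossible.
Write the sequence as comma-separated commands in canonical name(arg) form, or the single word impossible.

key: position moved to (6,4) AND the heading swung to E — translation plus rotation needed
t0: x=1 y=0 heading=up
t=1 straight(1) ⇒ x=1 y=1 heading=up
t=2 arc(right, 3) ⇒ x=4 y=4 heading=right
t=3 straight(2) ⇒ x=6 y=4 heading=right
no rival 3-sequence matches.

straight(1), arc(right, 3), straight(2)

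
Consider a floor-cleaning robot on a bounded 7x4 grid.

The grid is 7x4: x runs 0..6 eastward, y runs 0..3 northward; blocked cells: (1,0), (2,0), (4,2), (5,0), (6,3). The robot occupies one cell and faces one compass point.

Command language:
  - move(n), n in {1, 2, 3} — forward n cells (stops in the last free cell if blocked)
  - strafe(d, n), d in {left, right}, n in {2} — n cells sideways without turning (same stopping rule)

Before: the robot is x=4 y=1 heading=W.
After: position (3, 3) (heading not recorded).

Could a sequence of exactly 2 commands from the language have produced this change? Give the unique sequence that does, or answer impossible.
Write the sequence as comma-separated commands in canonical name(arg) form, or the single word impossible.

key: running strafe(right, 2) before move(1) would end elsewhere — order is forced
t0: x=4 y=1 heading=W
t=1 move(1) ⇒ x=3 y=1 heading=W
t=2 strafe(right, 2) ⇒ x=3 y=3 heading=W
no rival 2-sequence matches.

move(1), strafe(right, 2)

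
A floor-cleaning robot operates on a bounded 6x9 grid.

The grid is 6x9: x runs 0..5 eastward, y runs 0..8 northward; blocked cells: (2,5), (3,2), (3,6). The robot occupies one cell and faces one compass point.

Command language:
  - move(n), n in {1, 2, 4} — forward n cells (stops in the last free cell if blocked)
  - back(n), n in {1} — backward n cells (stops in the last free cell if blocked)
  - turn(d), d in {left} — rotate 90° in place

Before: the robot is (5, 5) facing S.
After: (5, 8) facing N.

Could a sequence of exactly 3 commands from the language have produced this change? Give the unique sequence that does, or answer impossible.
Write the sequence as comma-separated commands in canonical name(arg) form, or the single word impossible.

turn(left), turn(left), move(4)

key: move(4) runs into the grid edge before its full distance
from: (5, 5) facing S
[1] after turn(left): (5, 5) facing E
[2] after turn(left): (5, 5) facing N
[3] after move(4): (5, 8) facing N
uniquely the one of 125 3-step routes that fits.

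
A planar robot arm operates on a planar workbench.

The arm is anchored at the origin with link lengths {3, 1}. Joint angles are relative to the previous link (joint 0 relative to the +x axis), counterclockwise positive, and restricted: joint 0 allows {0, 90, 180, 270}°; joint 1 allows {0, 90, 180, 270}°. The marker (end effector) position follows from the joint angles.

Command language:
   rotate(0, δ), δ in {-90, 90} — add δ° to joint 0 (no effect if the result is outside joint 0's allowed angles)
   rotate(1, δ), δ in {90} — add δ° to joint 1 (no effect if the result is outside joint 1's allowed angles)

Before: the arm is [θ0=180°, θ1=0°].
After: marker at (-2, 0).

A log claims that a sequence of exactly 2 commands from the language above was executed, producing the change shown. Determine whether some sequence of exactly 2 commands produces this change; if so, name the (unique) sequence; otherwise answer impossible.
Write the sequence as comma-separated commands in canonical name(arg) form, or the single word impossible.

t0: [θ0=180°, θ1=0°]
t=1 rotate(1, 90) ⇒ [θ0=180°, θ1=90°]
t=2 rotate(1, 90) ⇒ [θ0=180°, θ1=180°]
no other 2-command option fits: unique.

rotate(1, 90), rotate(1, 90)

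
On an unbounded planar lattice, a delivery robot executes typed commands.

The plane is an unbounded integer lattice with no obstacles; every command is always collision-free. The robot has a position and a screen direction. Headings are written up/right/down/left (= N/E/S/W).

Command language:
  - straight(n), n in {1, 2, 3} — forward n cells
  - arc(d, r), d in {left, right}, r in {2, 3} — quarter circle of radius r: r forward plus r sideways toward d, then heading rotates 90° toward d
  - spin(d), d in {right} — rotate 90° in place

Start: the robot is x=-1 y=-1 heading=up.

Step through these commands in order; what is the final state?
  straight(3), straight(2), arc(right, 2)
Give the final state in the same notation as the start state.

begin: x=-1 y=-1 heading=up
t=1 straight(3) ⇒ x=-1 y=2 heading=up
t=2 straight(2) ⇒ x=-1 y=4 heading=up
t=3 arc(right, 2) ⇒ x=1 y=6 heading=right

x=1 y=6 heading=right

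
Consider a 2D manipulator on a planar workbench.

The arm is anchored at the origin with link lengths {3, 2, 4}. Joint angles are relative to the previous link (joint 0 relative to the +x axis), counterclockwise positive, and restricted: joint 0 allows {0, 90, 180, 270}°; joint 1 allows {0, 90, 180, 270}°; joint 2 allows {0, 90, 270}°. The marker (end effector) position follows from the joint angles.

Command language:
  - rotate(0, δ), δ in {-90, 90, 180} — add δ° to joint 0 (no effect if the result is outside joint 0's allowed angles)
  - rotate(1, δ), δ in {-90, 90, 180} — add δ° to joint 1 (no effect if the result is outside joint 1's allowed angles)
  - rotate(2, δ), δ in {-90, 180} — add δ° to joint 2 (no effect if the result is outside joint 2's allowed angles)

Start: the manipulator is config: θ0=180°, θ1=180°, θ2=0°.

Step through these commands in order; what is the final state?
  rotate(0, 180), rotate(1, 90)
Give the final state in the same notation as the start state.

t0: config: θ0=180°, θ1=180°, θ2=0°
t=1 rotate(0, 180) ⇒ config: θ0=0°, θ1=180°, θ2=0°
t=2 rotate(1, 90) ⇒ config: θ0=0°, θ1=270°, θ2=0°

config: θ0=0°, θ1=270°, θ2=0°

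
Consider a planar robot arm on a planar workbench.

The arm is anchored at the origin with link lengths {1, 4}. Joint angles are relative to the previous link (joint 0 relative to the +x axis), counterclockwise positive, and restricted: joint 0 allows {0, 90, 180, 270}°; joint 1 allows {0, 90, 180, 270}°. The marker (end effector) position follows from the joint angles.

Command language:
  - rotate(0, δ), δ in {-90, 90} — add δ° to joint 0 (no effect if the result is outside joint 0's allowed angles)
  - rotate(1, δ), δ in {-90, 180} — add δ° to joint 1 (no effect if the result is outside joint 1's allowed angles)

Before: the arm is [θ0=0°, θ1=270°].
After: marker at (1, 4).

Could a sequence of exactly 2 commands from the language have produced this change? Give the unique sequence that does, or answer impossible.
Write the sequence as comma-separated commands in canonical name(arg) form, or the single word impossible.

rotate(1, -90), rotate(1, -90)

t0: [θ0=0°, θ1=270°]
[1] after rotate(1, -90): [θ0=0°, θ1=180°]
[2] after rotate(1, -90): [θ0=0°, θ1=90°]
no rival 2-sequence matches.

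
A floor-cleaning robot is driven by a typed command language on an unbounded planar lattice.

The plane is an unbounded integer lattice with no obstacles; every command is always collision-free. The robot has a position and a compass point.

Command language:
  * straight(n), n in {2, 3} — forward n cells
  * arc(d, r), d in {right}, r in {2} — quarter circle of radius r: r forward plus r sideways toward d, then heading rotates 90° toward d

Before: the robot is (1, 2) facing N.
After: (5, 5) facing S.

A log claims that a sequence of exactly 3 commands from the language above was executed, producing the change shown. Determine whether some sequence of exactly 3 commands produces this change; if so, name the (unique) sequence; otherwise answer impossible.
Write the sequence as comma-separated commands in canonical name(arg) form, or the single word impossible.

straight(3), arc(right, 2), arc(right, 2)

key: position moved to (5,5) AND the heading swung to S — translation plus rotation needed
initial: (1, 2) facing N
t=1 straight(3) ⇒ (1, 5) facing N
t=2 arc(right, 2) ⇒ (3, 7) facing E
t=3 arc(right, 2) ⇒ (5, 5) facing S
all 27 alternatives checked — unique.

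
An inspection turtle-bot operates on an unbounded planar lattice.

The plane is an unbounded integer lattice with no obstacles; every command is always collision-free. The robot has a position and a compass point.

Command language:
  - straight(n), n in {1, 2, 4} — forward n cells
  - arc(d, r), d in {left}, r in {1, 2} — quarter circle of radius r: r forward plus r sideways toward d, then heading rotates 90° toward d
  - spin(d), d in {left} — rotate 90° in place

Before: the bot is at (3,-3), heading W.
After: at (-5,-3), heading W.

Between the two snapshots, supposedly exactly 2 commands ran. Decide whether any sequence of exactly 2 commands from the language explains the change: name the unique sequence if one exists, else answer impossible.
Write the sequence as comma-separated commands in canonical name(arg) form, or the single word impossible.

straight(4), straight(4)

key: heading stays W — no command in the sequence turns
start: at (3,-3), heading W
[1] after straight(4): at (-1,-3), heading W
[2] after straight(4): at (-5,-3), heading W
no other 2-command option fits: unique.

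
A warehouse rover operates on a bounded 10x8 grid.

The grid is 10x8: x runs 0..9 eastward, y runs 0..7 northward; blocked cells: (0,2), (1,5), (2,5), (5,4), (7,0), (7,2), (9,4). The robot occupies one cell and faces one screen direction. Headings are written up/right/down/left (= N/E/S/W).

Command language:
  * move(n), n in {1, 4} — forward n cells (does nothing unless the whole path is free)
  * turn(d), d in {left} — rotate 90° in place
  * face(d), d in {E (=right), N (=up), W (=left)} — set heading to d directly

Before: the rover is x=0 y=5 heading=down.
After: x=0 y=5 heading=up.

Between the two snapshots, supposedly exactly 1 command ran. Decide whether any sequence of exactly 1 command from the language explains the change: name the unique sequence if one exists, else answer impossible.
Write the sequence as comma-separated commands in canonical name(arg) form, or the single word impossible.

face(N)

key: parked at (0,5) the whole time — nothing moves the robot
begin: x=0 y=5 heading=down
[1] after face(N): x=0 y=5 heading=up
all 6 alternatives checked — unique.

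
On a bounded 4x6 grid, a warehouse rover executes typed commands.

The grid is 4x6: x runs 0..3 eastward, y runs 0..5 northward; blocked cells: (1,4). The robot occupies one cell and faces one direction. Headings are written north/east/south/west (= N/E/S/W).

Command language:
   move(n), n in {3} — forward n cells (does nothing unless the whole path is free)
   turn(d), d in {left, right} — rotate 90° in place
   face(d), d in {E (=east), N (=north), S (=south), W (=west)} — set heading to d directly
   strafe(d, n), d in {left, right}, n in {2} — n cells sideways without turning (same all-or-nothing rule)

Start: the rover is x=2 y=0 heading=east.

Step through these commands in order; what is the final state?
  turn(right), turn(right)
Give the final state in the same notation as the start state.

x=2 y=0 heading=west

initial: x=2 y=0 heading=east
t=1 turn(right) ⇒ x=2 y=0 heading=south
t=2 turn(right) ⇒ x=2 y=0 heading=west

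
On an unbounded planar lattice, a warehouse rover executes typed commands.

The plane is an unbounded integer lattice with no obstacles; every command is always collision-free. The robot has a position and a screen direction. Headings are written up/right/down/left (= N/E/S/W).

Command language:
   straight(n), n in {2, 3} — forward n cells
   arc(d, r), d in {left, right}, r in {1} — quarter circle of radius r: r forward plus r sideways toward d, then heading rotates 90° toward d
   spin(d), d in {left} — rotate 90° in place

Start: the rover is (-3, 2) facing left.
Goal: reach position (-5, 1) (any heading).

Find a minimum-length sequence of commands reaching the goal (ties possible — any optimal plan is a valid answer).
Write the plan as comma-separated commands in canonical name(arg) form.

straight(3), spin(left), arc(left, 1)

begin: (-3, 2) facing left
1. straight(3) → (-6, 2) facing left
2. spin(left) → (-6, 2) facing down
3. arc(left, 1) → (-5, 1) facing right
shorter routes all fall short; 3 is best.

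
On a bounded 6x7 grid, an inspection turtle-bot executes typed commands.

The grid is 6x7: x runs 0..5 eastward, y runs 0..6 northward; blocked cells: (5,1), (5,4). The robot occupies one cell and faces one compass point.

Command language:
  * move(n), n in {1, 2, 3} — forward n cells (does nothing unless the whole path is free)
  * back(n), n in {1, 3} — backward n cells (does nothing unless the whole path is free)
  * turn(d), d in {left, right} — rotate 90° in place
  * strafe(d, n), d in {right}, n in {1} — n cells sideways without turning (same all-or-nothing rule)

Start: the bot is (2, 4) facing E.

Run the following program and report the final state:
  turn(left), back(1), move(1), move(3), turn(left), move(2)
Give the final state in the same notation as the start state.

(0, 4) facing W

begin: (2, 4) facing E
[1] after turn(left): (2, 4) facing N
[2] after back(1): (2, 3) facing N
[3] after move(1): (2, 4) facing N
[4] after move(3): (2, 4) facing N
[5] after turn(left): (2, 4) facing W
[6] after move(2): (0, 4) facing W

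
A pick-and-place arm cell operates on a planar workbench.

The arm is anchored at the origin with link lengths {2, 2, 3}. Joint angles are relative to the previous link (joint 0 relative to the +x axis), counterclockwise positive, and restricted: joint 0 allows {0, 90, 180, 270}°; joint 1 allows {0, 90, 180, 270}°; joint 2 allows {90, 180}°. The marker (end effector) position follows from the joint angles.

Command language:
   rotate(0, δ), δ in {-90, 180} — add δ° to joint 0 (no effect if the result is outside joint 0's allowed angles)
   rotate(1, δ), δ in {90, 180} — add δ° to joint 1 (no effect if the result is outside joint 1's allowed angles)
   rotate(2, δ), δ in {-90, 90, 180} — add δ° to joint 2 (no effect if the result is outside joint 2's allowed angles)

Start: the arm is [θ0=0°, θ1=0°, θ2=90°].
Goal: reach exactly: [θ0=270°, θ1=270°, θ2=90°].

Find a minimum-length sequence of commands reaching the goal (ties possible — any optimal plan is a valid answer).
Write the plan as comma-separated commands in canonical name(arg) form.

rotate(1, 90), rotate(1, 180), rotate(0, -90)

start: [θ0=0°, θ1=0°, θ2=90°]
[1] after rotate(1, 90): [θ0=0°, θ1=90°, θ2=90°]
[2] after rotate(1, 180): [θ0=0°, θ1=270°, θ2=90°]
[3] after rotate(0, -90): [θ0=270°, θ1=270°, θ2=90°]
no 2-step plan works, so 3 is optimal.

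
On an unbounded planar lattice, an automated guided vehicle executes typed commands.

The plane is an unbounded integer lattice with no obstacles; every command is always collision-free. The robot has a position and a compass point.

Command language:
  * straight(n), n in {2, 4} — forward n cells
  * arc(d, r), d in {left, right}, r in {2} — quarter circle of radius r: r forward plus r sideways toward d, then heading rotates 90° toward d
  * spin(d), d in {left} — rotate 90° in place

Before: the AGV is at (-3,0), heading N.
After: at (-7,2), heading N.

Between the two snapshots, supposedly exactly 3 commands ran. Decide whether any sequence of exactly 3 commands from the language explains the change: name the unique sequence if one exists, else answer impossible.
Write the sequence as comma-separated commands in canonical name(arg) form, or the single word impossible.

key: heading stays N — rotations cancel among the 3 commands
initial: at (-3,0), heading N
step 1 (spin(left)): at (-3,0), heading W
step 2 (straight(2)): at (-5,0), heading W
step 3 (arc(right, 2)): at (-7,2), heading N
uniquely the one of 125 3-step routes that fits.

spin(left), straight(2), arc(right, 2)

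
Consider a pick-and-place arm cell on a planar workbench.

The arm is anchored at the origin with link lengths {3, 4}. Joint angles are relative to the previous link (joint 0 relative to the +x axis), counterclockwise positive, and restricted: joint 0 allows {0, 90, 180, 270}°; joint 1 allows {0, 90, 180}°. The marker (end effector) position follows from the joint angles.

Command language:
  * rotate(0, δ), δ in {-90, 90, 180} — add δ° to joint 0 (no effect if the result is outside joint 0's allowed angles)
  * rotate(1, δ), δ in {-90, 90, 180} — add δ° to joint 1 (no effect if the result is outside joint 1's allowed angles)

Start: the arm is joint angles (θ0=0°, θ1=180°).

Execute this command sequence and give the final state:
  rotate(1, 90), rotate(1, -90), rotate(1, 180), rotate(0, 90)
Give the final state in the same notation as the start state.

joint angles (θ0=90°, θ1=90°)

begin: joint angles (θ0=0°, θ1=180°)
step 1 (rotate(1, 90)): joint angles (θ0=0°, θ1=180°)
step 2 (rotate(1, -90)): joint angles (θ0=0°, θ1=90°)
step 3 (rotate(1, 180)): joint angles (θ0=0°, θ1=90°)
step 4 (rotate(0, 90)): joint angles (θ0=90°, θ1=90°)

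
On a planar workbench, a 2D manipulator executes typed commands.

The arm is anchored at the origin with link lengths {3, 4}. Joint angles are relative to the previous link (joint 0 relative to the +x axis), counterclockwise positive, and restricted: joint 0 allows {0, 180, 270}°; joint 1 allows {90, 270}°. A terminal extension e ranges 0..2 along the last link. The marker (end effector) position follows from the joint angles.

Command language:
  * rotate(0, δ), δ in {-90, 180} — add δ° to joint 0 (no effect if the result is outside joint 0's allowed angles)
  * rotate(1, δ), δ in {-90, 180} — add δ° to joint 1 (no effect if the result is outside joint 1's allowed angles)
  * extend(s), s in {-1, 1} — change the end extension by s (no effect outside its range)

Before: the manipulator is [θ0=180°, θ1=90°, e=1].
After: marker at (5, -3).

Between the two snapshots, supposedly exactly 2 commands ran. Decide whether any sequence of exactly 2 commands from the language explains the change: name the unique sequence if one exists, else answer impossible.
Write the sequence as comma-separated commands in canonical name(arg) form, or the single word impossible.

rotate(0, 180), rotate(0, -90)

key: running rotate(0, -90) before rotate(0, 180) would end elsewhere — order is forced
start: [θ0=180°, θ1=90°, e=1]
t=1 rotate(0, 180) ⇒ [θ0=0°, θ1=90°, e=1]
t=2 rotate(0, -90) ⇒ [θ0=270°, θ1=90°, e=1]
no rival 2-sequence matches.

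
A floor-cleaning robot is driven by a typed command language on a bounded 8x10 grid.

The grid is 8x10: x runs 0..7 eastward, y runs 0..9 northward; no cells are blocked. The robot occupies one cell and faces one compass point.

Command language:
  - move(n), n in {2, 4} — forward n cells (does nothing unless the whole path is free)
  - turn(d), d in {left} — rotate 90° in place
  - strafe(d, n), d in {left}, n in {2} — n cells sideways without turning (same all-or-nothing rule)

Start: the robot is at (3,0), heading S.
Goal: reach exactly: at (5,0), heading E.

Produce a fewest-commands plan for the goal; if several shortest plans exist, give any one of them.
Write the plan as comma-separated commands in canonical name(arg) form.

from: at (3,0), heading S
t=1 turn(left) ⇒ at (3,0), heading E
t=2 move(2) ⇒ at (5,0), heading E
nothing shorter than 2 reaches the goal.

turn(left), move(2)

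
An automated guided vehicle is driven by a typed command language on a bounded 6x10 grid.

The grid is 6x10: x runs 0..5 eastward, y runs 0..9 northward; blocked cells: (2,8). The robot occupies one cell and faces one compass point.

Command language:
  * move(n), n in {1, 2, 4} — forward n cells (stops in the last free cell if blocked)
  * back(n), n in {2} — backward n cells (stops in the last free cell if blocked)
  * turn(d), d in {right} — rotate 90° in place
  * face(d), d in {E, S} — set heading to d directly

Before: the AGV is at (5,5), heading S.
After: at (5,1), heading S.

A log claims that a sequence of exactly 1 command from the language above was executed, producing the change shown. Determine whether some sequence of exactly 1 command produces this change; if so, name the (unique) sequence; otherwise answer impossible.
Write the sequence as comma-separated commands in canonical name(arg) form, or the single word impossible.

key: still facing S — the one step turns nothing
t0: at (5,5), heading S
t=1 move(4) ⇒ at (5,1), heading S
all 7 alternatives checked — unique.

move(4)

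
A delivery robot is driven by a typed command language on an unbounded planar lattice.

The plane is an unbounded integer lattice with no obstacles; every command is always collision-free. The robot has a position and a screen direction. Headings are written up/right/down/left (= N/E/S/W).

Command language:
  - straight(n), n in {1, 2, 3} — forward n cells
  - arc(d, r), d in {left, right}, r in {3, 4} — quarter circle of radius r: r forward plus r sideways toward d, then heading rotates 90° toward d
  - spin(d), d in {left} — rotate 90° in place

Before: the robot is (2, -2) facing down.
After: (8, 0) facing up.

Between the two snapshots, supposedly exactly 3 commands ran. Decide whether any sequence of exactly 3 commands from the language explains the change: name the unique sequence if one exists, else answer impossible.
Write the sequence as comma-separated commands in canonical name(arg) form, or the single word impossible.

arc(left, 3), arc(left, 3), straight(2)

key: position moved to (8,0) AND the heading swung to N — translation plus rotation needed
initial: (2, -2) facing down
1. arc(left, 3) → (5, -5) facing right
2. arc(left, 3) → (8, -2) facing up
3. straight(2) → (8, 0) facing up
uniquely the one of 512 3-step routes that fits.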